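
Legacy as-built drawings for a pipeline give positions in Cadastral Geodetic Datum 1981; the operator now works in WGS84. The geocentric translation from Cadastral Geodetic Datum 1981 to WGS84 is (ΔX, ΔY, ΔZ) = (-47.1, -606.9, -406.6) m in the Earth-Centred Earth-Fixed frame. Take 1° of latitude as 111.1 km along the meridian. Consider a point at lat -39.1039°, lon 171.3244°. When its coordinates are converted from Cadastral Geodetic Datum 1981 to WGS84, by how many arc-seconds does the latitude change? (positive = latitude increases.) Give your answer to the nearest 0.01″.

Δφ = -11.14″

sin φ = -0.630729, cos φ = 0.776003, sin λ = 0.150840, cos λ = -0.988558.
North component: ΔN = −sin φ cos λ·ΔX − sin φ sin λ·ΔY + cos φ·ΔZ = −(-0.630729)(-0.988558)(-47.1) − (-0.630729)(0.150840)(-606.9) + (0.776003)(-406.6) = -343.90 m.
1° of latitude spans 111100 m, so Δφ = -343.90 / 111100 × 3600 = -11.143″.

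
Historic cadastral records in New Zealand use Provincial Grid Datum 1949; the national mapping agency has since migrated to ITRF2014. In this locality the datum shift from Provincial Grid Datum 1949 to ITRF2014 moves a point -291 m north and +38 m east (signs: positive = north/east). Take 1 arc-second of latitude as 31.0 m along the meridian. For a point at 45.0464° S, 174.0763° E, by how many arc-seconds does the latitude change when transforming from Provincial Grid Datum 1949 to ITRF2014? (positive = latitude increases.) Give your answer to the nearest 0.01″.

Δφ = -9.39″

1″ of latitude = 31.00 m, so Δφ = -291.0 / 31.00 = -9.387″.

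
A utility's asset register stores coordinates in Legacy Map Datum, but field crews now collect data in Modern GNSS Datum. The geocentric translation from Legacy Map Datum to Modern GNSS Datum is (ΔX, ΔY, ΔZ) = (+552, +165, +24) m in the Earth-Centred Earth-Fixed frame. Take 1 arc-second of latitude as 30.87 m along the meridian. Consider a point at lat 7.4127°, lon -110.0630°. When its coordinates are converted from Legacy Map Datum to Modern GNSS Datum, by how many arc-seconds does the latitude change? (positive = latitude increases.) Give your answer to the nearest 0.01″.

Δφ = 2.21″

sin φ = 0.129015, cos φ = 0.991643, sin λ = -0.939316, cos λ = -0.343053.
North component: ΔN = −sin φ cos λ·ΔX − sin φ sin λ·ΔY + cos φ·ΔZ = −(0.129015)(-0.343053)(552) − (0.129015)(-0.939316)(165) + (0.991643)(24) = 68.23 m.
1° of latitude spans 3600 × 30.87 = 111132 m, so Δφ = 68.23 / 111132 × 3600 = 2.210″.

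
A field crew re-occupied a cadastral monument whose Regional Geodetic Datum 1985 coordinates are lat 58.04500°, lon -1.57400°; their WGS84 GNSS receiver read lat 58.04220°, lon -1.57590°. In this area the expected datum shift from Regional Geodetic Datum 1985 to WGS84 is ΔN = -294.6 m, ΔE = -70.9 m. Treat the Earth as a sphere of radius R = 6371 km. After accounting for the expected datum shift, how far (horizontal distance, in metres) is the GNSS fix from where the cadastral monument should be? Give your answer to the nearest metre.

Observed coordinate differences: Δφ = -0.00280°, Δλ = -0.00190°.
Converting to metres (1° lat = 111195 m, cos φ = 0.529253): observed ΔN = -311.3 m, observed ΔE = -111.8 m.
Subtracting the expected shift leaves a residual of -311.3 − (-294.6) = -16.7 m north and -111.8 − (-70.9) = -40.9 m east.
Residual distance = √((-16.7)² + (-40.9)²) = 44.2 m.

44 m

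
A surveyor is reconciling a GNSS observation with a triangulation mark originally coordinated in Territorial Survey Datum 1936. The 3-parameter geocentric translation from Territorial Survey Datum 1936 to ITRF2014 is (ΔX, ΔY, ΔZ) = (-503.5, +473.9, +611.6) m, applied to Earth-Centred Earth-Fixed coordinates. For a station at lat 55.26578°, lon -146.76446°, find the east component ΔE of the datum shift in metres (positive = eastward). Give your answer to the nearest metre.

ΔE = -672 m

The local east axis at (φ, λ) is (−sin λ, cos λ, 0), so ΔE = −sin(-146.76446°)·(-503.5) + cos(-146.76446°)·473.9 = -672.34 m.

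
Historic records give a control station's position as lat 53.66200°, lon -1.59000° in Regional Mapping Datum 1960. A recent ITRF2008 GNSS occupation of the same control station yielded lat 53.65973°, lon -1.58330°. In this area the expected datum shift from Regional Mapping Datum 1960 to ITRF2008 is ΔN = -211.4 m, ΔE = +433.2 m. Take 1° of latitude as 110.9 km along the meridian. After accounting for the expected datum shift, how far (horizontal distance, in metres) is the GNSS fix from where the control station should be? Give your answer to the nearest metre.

Observed coordinate differences: Δφ = -0.00227°, Δλ = +0.00670°.
Converting to metres (1° lat = 110900 m, cos φ = 0.592548): observed ΔN = -251.7 m, observed ΔE = 440.3 m.
Subtracting the expected shift leaves a residual of -251.7 − (-211.4) = -40.3 m north and 440.3 − (433.2) = 7.1 m east.
Residual distance = √((-40.3)² + 7.1²) = 41.0 m.

41 m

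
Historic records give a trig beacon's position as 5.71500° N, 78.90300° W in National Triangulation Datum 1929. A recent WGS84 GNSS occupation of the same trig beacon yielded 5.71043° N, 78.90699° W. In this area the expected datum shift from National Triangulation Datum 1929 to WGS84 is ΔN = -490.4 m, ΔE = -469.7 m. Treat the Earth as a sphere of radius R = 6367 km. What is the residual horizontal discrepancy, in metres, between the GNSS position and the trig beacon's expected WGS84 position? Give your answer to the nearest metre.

Observed coordinate differences: Δφ = -0.00457°, Δλ = -0.00399°.
Converting to metres (1° lat = 111125 m, cos φ = 0.995030): observed ΔN = -507.8 m, observed ΔE = -441.2 m.
Subtracting the expected shift leaves a residual of -507.8 − (-490.4) = -17.4 m north and -441.2 − (-469.7) = 28.5 m east.
Residual distance = √((-17.4)² + 28.5²) = 33.4 m.

33 m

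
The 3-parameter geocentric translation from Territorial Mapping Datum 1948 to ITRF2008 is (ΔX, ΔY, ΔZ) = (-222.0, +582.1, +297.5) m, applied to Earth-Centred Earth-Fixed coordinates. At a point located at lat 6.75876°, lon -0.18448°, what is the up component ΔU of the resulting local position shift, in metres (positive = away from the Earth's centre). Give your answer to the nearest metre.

At φ = 6.75876°, λ = -0.18448°: sin φ = 0.117689, cos φ = 0.993050, sin λ = -0.003220, cos λ = 0.999995.
ΔU = cos φ cos λ·ΔX + cos φ sin λ·ΔY + sin φ·ΔZ = (0.993050)(0.999995)(-222.0) + (0.993050)(-0.003220)(582.1) + (0.117689)(297.5) = -187.30 m.

ΔU = -187 m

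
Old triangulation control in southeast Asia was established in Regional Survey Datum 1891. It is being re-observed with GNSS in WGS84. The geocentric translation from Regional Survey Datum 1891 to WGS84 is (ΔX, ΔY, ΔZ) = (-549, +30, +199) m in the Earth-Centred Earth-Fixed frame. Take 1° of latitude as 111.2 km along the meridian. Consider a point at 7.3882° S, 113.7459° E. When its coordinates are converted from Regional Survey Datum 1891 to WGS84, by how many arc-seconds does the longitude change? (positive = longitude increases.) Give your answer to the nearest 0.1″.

sin φ = -0.128591, cos φ = 0.991698, sin λ = 0.915340, cos λ = -0.402681.
East component: ΔE = −sin λ·ΔX + cos λ·ΔY = −(0.915340)(-549) + (-0.402681)(30) = 490.44 m.
1° of latitude spans 111200 m; at latitude φ, 1° of longitude spans that × cos φ = 110276.8 m, so Δλ = 490.44 / 110276.8 × 3600 = 16.011″.

Δλ = 16.0″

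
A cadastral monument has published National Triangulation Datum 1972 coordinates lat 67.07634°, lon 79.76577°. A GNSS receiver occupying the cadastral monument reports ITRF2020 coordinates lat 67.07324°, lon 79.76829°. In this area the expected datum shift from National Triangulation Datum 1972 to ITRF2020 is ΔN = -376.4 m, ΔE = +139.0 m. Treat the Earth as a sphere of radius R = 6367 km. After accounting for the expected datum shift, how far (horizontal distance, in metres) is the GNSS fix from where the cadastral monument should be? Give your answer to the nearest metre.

44 m

Observed coordinate differences: Δφ = -0.00310°, Δλ = +0.00252°.
Converting to metres (1° lat = 111125 m, cos φ = 0.389504): observed ΔN = -344.5 m, observed ΔE = 109.1 m.
Subtracting the expected shift leaves a residual of -344.5 − (-376.4) = 31.9 m north and 109.1 − (139.0) = -29.9 m east.
Residual distance = √(31.9² + (-29.9)²) = 43.7 m.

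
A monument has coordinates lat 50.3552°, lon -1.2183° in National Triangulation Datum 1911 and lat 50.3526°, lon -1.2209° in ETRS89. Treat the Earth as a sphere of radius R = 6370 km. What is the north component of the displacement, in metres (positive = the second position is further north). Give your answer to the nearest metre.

ΔN = -289 m

Δφ = 50.3526° − 50.3552° = -0.0026°; Δλ = -1.2209° − -1.2183° = -0.0026°.
1° along a meridian = πR/180 = 111177 m.
ΔN = Δφ × 111177 = -289.1 m; ΔE = Δλ × 111177 × cos(50.3552°) = -0.0026 × 111177 × 0.638026 = -184.4 m.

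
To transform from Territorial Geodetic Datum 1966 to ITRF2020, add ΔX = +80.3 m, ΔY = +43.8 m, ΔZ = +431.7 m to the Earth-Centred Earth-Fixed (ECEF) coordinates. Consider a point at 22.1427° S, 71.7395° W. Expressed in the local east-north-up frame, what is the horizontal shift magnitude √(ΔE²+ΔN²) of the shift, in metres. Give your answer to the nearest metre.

404 m

At φ = -22.1427°, λ = -71.7395°: sin φ = -0.376915, cos φ = 0.926248, sin λ = -0.949642, cos λ = 0.313338.
ΔE = −sin λ·ΔX + cos λ·ΔY = −(-0.949642)·(80.3) + (0.313338)·(43.8) = 89.98 m.
ΔN = −sin φ cos λ·ΔX − sin φ sin λ·ΔY + cos φ·ΔZ = −(-0.376915)(0.313338)(80.3) − (-0.376915)(-0.949642)(43.8) + (0.926248)(431.7) = 393.67 m.
Horizontal magnitude = √(ΔE² + ΔN²) = √(89.98² + 393.67²) = 403.82 m.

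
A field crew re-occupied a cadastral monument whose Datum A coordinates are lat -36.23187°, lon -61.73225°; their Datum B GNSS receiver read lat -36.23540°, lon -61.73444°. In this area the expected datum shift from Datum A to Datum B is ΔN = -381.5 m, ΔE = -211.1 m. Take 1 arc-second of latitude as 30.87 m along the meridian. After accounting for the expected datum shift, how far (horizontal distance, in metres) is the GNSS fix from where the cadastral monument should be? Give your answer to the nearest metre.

Observed coordinate differences: Δφ = -0.00353°, Δλ = -0.00219°.
Converting to metres (1° lat = 111132 m, cos φ = 0.806632): observed ΔN = -392.3 m, observed ΔE = -196.3 m.
Subtracting the expected shift leaves a residual of -392.3 − (-381.5) = -10.8 m north and -196.3 − (-211.1) = 14.8 m east.
Residual distance = √((-10.8)² + 14.8²) = 18.3 m.

18 m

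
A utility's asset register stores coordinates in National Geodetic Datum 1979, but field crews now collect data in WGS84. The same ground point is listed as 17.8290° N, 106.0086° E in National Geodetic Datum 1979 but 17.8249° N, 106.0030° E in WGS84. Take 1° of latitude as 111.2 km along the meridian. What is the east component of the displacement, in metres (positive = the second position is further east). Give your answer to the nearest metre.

ΔE = -593 m

Δφ = 17.8249° − 17.8290° = -0.0041°; Δλ = 106.0030° − 106.0086° = -0.0056°.
ΔN = Δφ × 111200 = -455.9 m; ΔE = Δλ × 111200 × cos(17.8290°) = -0.0056 × 111200 × 0.951975 = -592.8 m.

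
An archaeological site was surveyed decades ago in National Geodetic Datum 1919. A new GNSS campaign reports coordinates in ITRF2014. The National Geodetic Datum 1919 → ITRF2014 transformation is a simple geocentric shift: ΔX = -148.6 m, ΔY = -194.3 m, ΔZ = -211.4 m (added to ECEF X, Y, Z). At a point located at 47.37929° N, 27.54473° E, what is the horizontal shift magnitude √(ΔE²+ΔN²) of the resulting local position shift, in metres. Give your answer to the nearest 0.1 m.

The local east axis at (φ, λ) is (−sin λ, cos λ, 0), so ΔE = −sin(27.54473°)·(-148.6) + cos(27.54473°)·(-194.3) = -103.56 m.
The local north axis is (−sin φ cos λ, −sin φ sin λ, cos φ), giving ΔN = 96.953 + 66.118 − 143.148 = 19.92 m.
Horizontal magnitude = √(ΔE² + ΔN²) = √((-103.56)² + 19.92²) = 105.46 m.

105.5 m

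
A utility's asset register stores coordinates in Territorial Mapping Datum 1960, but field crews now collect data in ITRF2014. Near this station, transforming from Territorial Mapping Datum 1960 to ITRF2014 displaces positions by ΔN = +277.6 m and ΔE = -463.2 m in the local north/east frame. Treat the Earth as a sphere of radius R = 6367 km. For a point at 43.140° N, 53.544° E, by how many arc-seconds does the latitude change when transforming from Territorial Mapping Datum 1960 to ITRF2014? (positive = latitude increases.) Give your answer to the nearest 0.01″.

Δφ = 8.99″

On a sphere of radius R, 1 rad of latitude = R, so Δφ = ΔN / R = 277.6 / 6367000 = 4.3600e-05 rad = 8.993″.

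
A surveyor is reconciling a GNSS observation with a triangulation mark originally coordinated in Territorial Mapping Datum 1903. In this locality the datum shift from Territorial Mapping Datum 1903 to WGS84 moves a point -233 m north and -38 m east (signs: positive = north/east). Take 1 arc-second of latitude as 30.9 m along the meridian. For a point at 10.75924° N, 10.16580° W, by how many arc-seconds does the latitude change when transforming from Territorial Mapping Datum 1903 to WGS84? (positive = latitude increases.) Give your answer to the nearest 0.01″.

1″ of latitude = 30.90 m, so Δφ = -233.0 / 30.90 = -7.540″.

Δφ = -7.54″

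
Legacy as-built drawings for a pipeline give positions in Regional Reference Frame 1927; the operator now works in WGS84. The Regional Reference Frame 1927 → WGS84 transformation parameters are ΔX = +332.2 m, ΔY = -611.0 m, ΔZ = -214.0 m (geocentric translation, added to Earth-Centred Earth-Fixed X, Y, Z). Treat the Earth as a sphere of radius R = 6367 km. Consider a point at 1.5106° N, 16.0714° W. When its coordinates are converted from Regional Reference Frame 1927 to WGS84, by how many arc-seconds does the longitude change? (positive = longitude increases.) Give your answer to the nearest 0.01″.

Δλ = -16.05″

sin φ = 0.026362, cos φ = 0.999652, sin λ = -0.276835, cos λ = 0.960917.
East component: ΔE = −sin λ·ΔX + cos λ·ΔY = −(-0.276835)(332.2) + (0.960917)(-611.0) = -495.16 m.
1° of latitude spans πR/180 = 111125 m; at latitude φ, 1° of longitude spans that × cos φ = 111086.5 m, so Δλ = -495.16 / 111086.5 × 3600 = -16.047″.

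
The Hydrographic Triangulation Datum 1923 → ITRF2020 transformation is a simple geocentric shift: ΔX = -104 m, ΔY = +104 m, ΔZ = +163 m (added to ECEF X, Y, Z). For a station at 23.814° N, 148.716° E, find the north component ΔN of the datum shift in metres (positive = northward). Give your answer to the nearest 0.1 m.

The local north axis is (−sin φ cos λ, −sin φ sin λ, cos φ), giving ΔN = -35.886 − 21.806 + 149.122 = 91.43 m.

ΔN = 91.4 m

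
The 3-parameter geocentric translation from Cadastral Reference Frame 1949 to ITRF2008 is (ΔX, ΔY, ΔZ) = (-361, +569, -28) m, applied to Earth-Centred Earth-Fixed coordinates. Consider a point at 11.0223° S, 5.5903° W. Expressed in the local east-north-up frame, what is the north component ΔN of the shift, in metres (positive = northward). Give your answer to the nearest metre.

ΔN = -107 m

At φ = -11.0223°, λ = -5.5903°: sin φ = -0.191191, cos φ = 0.981553, sin λ = -0.097414, cos λ = 0.995244.
ΔN = −sin φ cos λ·ΔX − sin φ sin λ·ΔY + cos φ·ΔZ = −(-0.191191)(0.995244)(-361) − (-0.191191)(-0.097414)(569) + (0.981553)(-28) = -106.77 m.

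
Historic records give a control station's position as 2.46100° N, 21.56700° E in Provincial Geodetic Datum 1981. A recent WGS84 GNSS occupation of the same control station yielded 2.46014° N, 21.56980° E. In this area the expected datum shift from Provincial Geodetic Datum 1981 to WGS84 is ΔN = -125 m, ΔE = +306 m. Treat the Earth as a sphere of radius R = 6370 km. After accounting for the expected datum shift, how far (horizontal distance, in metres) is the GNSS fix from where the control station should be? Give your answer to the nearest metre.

30 m

Observed coordinate differences: Δφ = -0.00086°, Δλ = +0.00280°.
Converting to metres (1° lat = 111177 m, cos φ = 0.999078): observed ΔN = -95.6 m, observed ΔE = 311.0 m.
Subtracting the expected shift leaves a residual of -95.6 − (-125) = 29.4 m north and 311.0 − (306) = 5.0 m east.
Residual distance = √(29.4² + 5.0²) = 29.8 m.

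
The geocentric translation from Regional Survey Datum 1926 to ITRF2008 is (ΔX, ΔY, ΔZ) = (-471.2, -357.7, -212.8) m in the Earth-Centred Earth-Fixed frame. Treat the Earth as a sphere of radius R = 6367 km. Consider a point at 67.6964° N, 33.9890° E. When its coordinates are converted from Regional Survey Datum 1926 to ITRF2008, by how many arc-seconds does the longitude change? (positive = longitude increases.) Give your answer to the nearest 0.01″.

Δλ = -2.83″

sin φ = 0.925186, cos φ = 0.379514, sin λ = 0.559034, cos λ = 0.829145.
East component: ΔE = −sin λ·ΔX + cos λ·ΔY = −(0.559034)(-471.2) + (0.829145)(-357.7) = -33.17 m.
1° of latitude spans πR/180 = 111125 m; at latitude φ, 1° of longitude spans that × cos φ = 42173.6 m, so Δλ = -33.17 / 42173.6 × 3600 = -2.831″.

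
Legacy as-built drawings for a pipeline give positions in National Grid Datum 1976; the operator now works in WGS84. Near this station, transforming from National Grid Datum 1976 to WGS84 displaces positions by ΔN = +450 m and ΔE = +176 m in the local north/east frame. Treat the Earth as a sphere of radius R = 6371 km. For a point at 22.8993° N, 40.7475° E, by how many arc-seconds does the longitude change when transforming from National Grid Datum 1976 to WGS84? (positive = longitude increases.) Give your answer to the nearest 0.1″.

Δλ = 6.2″

At latitude 22.8993°, cos φ = 0.921190.
One radian of longitude at latitude φ spans R cos φ, so Δλ = ΔE / (R cos φ) = 176.0 / (6371000 × 0.921190) = 2.9989e-05 rad = 6.186″.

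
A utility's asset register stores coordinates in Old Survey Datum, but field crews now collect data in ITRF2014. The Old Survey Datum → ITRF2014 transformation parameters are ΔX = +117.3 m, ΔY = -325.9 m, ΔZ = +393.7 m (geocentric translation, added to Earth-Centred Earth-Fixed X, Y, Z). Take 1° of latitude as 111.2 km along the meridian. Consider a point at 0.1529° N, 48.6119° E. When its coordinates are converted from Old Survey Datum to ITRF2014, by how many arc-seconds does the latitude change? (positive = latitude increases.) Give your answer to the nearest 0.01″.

Δφ = 12.76″

sin φ = 0.002669, cos φ = 0.999996, sin λ = 0.750248, cos λ = 0.661156.
North component: ΔN = −sin φ cos λ·ΔX − sin φ sin λ·ΔY + cos φ·ΔZ = −(0.002669)(0.661156)(117.3) − (0.002669)(0.750248)(-325.9) + (0.999996)(393.7) = 394.14 m.
1° of latitude spans 111200 m, so Δφ = 394.14 / 111200 × 3600 = 12.760″.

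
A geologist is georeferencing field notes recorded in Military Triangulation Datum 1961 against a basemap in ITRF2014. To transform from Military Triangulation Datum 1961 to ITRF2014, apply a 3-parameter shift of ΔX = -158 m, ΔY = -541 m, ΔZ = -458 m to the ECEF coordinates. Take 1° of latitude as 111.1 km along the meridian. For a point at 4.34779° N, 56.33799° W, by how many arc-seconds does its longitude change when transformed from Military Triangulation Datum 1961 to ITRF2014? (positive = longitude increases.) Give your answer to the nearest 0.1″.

sin φ = 0.075810, cos φ = 0.997122, sin λ = -0.832322, cos λ = 0.554293.
East component: ΔE = −sin λ·ΔX + cos λ·ΔY = −(-0.832322)(-158) + (0.554293)(-541) = -431.38 m.
1° of latitude spans 111100 m; at latitude φ, 1° of longitude spans that × cos φ = 110780.3 m, so Δλ = -431.38 / 110780.3 × 3600 = -14.018″.

Δλ = -14.0″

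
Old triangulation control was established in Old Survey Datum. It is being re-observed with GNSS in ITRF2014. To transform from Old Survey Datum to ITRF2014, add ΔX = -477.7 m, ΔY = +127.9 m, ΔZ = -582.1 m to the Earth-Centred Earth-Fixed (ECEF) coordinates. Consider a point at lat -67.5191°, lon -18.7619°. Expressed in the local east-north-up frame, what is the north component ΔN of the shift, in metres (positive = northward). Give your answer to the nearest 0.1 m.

The local north axis is (−sin φ cos λ, −sin φ sin λ, cos φ), giving ΔN = -417.944 − 38.011 − 222.581 = -678.54 m.

ΔN = -678.5 m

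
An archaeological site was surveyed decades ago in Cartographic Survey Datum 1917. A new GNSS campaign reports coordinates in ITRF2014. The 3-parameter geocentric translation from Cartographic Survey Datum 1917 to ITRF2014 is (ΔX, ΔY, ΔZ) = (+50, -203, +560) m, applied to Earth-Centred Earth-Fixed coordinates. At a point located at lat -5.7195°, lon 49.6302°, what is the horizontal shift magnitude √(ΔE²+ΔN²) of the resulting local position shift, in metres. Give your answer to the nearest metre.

The local east axis at (φ, λ) is (−sin λ, cos λ, 0), so ΔE = −sin(49.6302°)·50 + cos(49.6302°)·(-203) = -169.58 m.
The local north axis is (−sin φ cos λ, −sin φ sin λ, cos φ), giving ΔN = 3.228 − 15.413 + 557.212 = 545.03 m.
Horizontal magnitude = √(ΔE² + ΔN²) = √((-169.58)² + 545.03²) = 570.80 m.

571 m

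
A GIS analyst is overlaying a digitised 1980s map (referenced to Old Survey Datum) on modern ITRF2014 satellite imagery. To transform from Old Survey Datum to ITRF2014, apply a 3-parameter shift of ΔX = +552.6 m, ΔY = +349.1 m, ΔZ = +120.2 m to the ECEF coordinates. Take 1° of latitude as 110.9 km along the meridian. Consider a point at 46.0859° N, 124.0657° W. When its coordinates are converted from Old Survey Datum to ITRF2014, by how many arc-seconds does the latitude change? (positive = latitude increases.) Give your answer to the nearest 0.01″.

Δφ = 16.71″

sin φ = 0.720380, cos φ = 0.693579, sin λ = -0.828396, cos λ = -0.560143.
North component: ΔN = −sin φ cos λ·ΔX − sin φ sin λ·ΔY + cos φ·ΔZ = −(0.720380)(-0.560143)(552.6) − (0.720380)(-0.828396)(349.1) + (0.693579)(120.2) = 514.68 m.
1° of latitude spans 110900 m, so Δφ = 514.68 / 110900 × 3600 = 16.707″.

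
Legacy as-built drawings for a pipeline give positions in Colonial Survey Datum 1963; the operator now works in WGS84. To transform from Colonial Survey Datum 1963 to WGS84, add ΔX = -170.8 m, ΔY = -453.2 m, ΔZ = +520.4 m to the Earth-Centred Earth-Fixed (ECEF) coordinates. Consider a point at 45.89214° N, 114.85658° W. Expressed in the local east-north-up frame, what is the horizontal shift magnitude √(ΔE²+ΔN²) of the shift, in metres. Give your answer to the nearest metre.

39 m

The local east axis at (φ, λ) is (−sin λ, cos λ, 0), so ΔE = −sin(-114.85658°)·(-170.8) + cos(-114.85658°)·(-453.2) = 35.52 m.
The local north axis is (−sin φ cos λ, −sin φ sin λ, cos φ), giving ΔN = -51.551 − 295.266 + 362.204 = 15.39 m.
Horizontal magnitude = √(ΔE² + ΔN²) = √(35.52² + 15.39²) = 38.71 m.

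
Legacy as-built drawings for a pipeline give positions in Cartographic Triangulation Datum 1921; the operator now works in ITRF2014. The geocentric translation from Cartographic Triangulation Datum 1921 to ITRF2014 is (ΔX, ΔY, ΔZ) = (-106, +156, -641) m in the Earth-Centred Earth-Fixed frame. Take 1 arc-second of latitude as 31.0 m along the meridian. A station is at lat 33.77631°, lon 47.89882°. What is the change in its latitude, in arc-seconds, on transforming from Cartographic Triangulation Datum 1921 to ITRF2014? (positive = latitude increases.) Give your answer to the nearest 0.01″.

sin φ = 0.555952, cos φ = 0.831214, sin λ = 0.741962, cos λ = 0.670442.
North component: ΔN = −sin φ cos λ·ΔX − sin φ sin λ·ΔY + cos φ·ΔZ = −(0.555952)(0.670442)(-106) − (0.555952)(0.741962)(156) + (0.831214)(-641) = -557.65 m.
1° of latitude spans 3600 × 31.00 = 111600 m, so Δφ = -557.65 / 111600 × 3600 = -17.989″.

Δφ = -17.99″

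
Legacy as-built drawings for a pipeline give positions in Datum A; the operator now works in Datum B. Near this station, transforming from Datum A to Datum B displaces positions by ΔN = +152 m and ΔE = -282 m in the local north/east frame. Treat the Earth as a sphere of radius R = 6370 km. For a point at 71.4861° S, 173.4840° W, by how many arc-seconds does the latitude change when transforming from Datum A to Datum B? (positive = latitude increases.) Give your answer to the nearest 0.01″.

On a sphere of radius R, 1 rad of latitude = R, so Δφ = ΔN / R = 152.0 / 6370000 = 2.3862e-05 rad = 4.922″.

Δφ = 4.92″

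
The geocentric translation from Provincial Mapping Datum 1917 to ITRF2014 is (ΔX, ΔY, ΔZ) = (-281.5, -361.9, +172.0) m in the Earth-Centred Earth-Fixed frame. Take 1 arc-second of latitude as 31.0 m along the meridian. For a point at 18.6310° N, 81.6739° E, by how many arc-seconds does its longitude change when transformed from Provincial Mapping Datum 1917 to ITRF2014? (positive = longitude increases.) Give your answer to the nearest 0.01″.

sin φ = 0.319472, cos φ = 0.947596, sin λ = 0.989460, cos λ = 0.144807.
East component: ΔE = −sin λ·ΔX + cos λ·ΔY = −(0.989460)(-281.5) + (0.144807)(-361.9) = 226.13 m.
1° of latitude spans 3600 × 31.00 = 111600 m; at latitude φ, 1° of longitude spans that × cos φ = 105751.7 m, so Δλ = 226.13 / 105751.7 × 3600 = 7.698″.

Δλ = 7.70″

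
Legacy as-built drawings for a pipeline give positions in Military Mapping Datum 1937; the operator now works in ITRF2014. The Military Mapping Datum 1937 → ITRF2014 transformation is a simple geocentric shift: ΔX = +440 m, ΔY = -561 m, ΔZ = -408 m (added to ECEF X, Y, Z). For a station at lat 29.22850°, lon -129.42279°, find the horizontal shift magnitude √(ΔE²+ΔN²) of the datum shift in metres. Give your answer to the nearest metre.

819 m

The local east axis at (φ, λ) is (−sin λ, cos λ, 0), so ΔE = −sin(-129.42279°)·440 + cos(-129.42279°)·(-561) = 696.15 m.
The local north axis is (−sin φ cos λ, −sin φ sin λ, cos φ), giving ΔN = 136.437 − 211.608 − 356.053 = -431.22 m.
Horizontal magnitude = √(ΔE² + ΔN²) = √(696.15² + (-431.22)²) = 818.89 m.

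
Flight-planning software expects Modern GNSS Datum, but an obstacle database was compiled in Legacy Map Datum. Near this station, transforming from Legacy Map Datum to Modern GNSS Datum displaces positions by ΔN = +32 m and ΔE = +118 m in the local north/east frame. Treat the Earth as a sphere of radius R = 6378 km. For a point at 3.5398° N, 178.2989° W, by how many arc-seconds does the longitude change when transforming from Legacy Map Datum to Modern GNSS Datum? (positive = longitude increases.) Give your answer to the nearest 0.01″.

At latitude 3.5398°, cos φ = 0.998092.
One radian of longitude at latitude φ spans R cos φ, so Δλ = ΔE / (R cos φ) = 118.0 / (6378000 × 0.998092) = 1.8536e-05 rad = 3.823″.

Δλ = 3.82″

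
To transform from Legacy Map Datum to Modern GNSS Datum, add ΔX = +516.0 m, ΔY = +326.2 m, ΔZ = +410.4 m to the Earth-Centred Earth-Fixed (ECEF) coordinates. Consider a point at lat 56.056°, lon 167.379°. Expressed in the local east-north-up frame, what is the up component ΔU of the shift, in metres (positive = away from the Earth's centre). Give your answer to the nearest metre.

ΔU = 99 m

The local up (radial) axis is (cos φ cos λ, cos φ sin λ, sin φ), giving ΔU = -281.163 + 39.799 + 340.461 = 99.10 m.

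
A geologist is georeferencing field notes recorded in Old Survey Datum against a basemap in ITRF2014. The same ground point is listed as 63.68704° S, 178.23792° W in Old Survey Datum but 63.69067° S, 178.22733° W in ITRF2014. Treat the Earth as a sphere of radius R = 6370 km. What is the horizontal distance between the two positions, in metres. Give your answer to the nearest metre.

660 m

Δφ = -63.69067° − -63.68704° = -0.00363°; Δλ = -178.22733° − -178.23792° = +0.01059°.
1° along a meridian = πR/180 = 111177 m.
ΔN = Δφ × 111177 = -403.6 m; ΔE = Δλ × 111177 × cos(-63.68704°) = +0.01059 × 111177 × 0.443274 = 521.9 m.
Distance = √(ΔE² + ΔN²) = √(521.9² + (-403.6)²) = 659.7 m.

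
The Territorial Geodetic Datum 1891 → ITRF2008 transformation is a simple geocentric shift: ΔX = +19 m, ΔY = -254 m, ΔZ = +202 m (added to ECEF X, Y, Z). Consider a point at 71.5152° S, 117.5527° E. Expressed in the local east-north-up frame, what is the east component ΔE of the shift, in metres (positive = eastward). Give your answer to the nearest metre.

ΔE = 101 m

At φ = -71.5152°, λ = 117.5527°: sin φ = -0.948408, cos φ = 0.317053, sin λ = 0.886586, cos λ = -0.462564.
ΔE = −sin λ·ΔX + cos λ·ΔY = −(0.886586)·(19) + (-0.462564)·(-254) = 100.65 m.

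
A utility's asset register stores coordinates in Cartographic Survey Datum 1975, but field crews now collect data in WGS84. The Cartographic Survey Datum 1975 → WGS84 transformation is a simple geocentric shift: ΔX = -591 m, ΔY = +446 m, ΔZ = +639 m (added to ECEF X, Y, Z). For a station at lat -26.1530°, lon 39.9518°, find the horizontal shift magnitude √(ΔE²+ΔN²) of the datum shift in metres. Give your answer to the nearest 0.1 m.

The local east axis at (φ, λ) is (−sin λ, cos λ, 0), so ΔE = −sin(39.9518°)·(-591) + cos(39.9518°)·446 = 721.40 m.
The local north axis is (−sin φ cos λ, −sin φ sin λ, cos φ), giving ΔN = -199.691 + 126.235 + 573.579 = 500.12 m.
Horizontal magnitude = √(ΔE² + ΔN²) = √(721.40² + 500.12²) = 877.81 m.

877.8 m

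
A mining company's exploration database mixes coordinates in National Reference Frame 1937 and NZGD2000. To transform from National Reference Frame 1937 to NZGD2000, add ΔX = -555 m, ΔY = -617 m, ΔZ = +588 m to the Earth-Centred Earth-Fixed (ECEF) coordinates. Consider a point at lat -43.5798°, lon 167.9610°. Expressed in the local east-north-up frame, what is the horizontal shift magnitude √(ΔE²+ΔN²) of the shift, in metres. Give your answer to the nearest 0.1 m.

1011.6 m

At φ = -43.5798°, λ = 167.9610°: sin φ = -0.689364, cos φ = 0.724415, sin λ = 0.208577, cos λ = -0.978006.
ΔE = −sin λ·ΔX + cos λ·ΔY = −(0.208577)·(-555) + (-0.978006)·(-617) = 719.19 m.
ΔN = −sin φ cos λ·ΔX − sin φ sin λ·ΔY + cos φ·ΔZ = −(-0.689364)(-0.978006)(-555) − (-0.689364)(0.208577)(-617) + (0.724415)(588) = 711.42 m.
Horizontal magnitude = √(ΔE² + ΔN²) = √(719.19² + 711.42²) = 1011.61 m.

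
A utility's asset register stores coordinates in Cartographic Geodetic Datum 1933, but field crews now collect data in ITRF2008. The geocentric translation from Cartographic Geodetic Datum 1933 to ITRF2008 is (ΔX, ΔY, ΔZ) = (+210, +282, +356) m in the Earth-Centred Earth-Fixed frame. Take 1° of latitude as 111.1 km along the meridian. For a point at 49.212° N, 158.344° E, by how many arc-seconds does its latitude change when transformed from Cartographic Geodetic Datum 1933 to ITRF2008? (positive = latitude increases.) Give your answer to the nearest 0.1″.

sin φ = 0.757132, cos φ = 0.653262, sin λ = 0.369033, cos λ = -0.929416.
North component: ΔN = −sin φ cos λ·ΔX − sin φ sin λ·ΔY + cos φ·ΔZ = −(0.757132)(-0.929416)(210) − (0.757132)(0.369033)(282) + (0.653262)(356) = 301.54 m.
1° of latitude spans 111100 m, so Δφ = 301.54 / 111100 × 3600 = 9.771″.

Δφ = 9.8″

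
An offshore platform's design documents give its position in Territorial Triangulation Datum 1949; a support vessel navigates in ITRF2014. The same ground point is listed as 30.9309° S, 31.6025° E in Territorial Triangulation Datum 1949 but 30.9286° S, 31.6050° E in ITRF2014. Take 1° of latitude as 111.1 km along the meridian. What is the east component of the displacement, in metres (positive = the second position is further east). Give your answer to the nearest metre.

ΔE = 238 m

Δφ = -30.9286° − -30.9309° = +0.0023°; Δλ = 31.6050° − 31.6025° = +0.0025°.
ΔN = Δφ × 111100 = 255.5 m; ΔE = Δλ × 111100 × cos(-30.9309°) = +0.0025 × 111100 × 0.857788 = 238.3 m.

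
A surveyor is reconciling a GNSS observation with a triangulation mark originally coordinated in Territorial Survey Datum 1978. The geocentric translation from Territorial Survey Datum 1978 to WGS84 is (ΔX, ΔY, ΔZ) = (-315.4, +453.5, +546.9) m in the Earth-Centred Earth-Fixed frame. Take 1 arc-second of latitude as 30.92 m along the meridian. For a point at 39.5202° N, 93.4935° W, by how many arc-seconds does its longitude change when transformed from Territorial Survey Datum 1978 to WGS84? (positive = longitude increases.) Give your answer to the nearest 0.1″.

sin φ = 0.636350, cos φ = 0.771400, sin λ = -0.998142, cos λ = -0.060935.
East component: ΔE = −sin λ·ΔX + cos λ·ΔY = −(-0.998142)(-315.4) + (-0.060935)(453.5) = -342.45 m.
1° of latitude spans 3600 × 30.92 = 111312 m; at latitude φ, 1° of longitude spans that × cos φ = 85866.1 m, so Δλ = -342.45 / 85866.1 × 3600 = -14.357″.

Δλ = -14.4″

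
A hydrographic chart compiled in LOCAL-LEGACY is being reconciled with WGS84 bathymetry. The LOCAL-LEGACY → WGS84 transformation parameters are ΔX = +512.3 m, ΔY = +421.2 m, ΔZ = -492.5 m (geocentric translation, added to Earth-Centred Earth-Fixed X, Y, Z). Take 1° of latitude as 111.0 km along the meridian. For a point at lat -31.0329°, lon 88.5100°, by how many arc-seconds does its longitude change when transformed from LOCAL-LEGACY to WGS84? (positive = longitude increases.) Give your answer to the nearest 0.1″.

Δλ = -19.0″

sin φ = -0.515530, cos φ = 0.856871, sin λ = 0.999662, cos λ = 0.026002.
East component: ΔE = −sin λ·ΔX + cos λ·ΔY = −(0.999662)(512.3) + (0.026002)(421.2) = -501.17 m.
1° of latitude spans 111000 m; at latitude φ, 1° of longitude spans that × cos φ = 95112.7 m, so Δλ = -501.17 / 95112.7 × 3600 = -18.969″.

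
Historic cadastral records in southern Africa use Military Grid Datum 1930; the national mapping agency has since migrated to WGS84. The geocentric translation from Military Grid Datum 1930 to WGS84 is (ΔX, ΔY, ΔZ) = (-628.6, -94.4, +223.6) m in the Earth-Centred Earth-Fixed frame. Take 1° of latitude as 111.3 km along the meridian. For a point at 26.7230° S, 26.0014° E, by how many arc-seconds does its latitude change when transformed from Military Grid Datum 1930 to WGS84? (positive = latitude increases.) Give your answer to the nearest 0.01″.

Δφ = -2.36″

sin φ = -0.449678, cos φ = 0.893191, sin λ = 0.438393, cos λ = 0.898783.
North component: ΔN = −sin φ cos λ·ΔX − sin φ sin λ·ΔY + cos φ·ΔZ = −(-0.449678)(0.898783)(-628.6) − (-0.449678)(0.438393)(-94.4) + (0.893191)(223.6) = -72.95 m.
1° of latitude spans 111300 m, so Δφ = -72.95 / 111300 × 3600 = -2.360″.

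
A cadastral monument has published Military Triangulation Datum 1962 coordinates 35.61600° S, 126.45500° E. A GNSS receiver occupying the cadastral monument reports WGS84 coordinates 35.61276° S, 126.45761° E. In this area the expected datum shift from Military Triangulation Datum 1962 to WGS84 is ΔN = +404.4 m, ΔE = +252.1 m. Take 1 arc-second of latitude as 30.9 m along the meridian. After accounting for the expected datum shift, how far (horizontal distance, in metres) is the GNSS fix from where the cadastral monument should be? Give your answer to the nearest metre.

47 m

Observed coordinate differences: Δφ = +0.00324°, Δλ = +0.00261°.
Converting to metres (1° lat = 111240 m, cos φ = 0.812938): observed ΔN = 360.4 m, observed ΔE = 236.0 m.
Subtracting the expected shift leaves a residual of 360.4 − (404.4) = -44.0 m north and 236.0 − (252.1) = -16.1 m east.
Residual distance = √((-44.0)² + (-16.1)²) = 46.8 m.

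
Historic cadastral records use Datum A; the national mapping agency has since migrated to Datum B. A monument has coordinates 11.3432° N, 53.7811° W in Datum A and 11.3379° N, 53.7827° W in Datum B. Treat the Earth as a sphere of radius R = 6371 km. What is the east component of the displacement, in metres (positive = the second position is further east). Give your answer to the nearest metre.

ΔE = -174 m

Δφ = 11.3379° − 11.3432° = -0.0053°; Δλ = -53.7827° − -53.7811° = -0.0016°.
1° along a meridian = πR/180 = 111195 m.
ΔN = Δφ × 111195 = -589.3 m; ΔE = Δλ × 111195 × cos(11.3432°) = -0.0016 × 111195 × 0.980467 = -174.4 m.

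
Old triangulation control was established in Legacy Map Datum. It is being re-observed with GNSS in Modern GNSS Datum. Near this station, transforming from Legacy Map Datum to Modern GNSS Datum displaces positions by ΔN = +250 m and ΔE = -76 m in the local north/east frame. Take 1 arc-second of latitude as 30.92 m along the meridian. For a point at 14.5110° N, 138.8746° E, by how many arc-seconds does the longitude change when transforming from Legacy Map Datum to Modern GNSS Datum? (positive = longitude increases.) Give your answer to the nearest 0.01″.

Δλ = -2.54″

At latitude 14.5110°, cos φ = 0.968100.
1″ of longitude at this latitude = 30.92 × cos φ = 29.9336 m, so Δλ = -76.0 / 29.9336 = -2.539″.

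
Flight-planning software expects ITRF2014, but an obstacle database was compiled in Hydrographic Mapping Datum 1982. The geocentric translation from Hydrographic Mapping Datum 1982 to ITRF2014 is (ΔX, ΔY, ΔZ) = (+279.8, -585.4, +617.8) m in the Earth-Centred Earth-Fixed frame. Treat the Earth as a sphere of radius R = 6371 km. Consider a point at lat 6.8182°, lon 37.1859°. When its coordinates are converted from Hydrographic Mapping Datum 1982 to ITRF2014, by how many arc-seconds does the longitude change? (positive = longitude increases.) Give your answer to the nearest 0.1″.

Δλ = -20.7″

sin φ = 0.118719, cos φ = 0.992928, sin λ = 0.604403, cos λ = 0.796679.
East component: ΔE = −sin λ·ΔX + cos λ·ΔY = −(0.604403)(279.8) + (0.796679)(-585.4) = -635.49 m.
1° of latitude spans πR/180 = 111195 m; at latitude φ, 1° of longitude spans that × cos φ = 110408.5 m, so Δλ = -635.49 / 110408.5 × 3600 = -20.721″.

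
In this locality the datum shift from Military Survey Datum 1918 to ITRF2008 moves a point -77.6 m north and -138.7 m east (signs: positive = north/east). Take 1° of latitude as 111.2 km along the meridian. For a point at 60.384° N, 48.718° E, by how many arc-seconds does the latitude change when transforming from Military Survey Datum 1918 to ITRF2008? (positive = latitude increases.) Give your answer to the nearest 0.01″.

1° of latitude = 111.2 km, so Δφ = -77.6 / 111200 = -0.0006978° = -2.512″.

Δφ = -2.51″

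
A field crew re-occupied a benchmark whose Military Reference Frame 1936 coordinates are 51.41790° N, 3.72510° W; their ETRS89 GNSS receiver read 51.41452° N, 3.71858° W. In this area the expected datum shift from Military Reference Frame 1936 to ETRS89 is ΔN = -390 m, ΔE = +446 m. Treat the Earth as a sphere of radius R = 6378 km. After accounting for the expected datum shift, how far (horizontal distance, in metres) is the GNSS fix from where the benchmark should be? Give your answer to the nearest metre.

Observed coordinate differences: Δφ = -0.00338°, Δλ = +0.00652°.
Converting to metres (1° lat = 111317 m, cos φ = 0.623635): observed ΔN = -376.3 m, observed ΔE = 452.6 m.
Subtracting the expected shift leaves a residual of -376.3 − (-390) = 13.7 m north and 452.6 − (446) = 6.6 m east.
Residual distance = √(13.7² + 6.6²) = 15.3 m.

15 m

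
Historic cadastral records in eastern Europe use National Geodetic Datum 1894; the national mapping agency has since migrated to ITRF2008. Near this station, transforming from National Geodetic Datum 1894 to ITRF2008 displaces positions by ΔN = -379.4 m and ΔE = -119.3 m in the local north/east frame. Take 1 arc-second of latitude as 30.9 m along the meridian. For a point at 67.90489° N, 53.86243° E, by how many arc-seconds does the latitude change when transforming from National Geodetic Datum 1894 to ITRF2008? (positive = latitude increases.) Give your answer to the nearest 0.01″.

1″ of latitude = 30.90 m, so Δφ = -379.4 / 30.90 = -12.278″.

Δφ = -12.28″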